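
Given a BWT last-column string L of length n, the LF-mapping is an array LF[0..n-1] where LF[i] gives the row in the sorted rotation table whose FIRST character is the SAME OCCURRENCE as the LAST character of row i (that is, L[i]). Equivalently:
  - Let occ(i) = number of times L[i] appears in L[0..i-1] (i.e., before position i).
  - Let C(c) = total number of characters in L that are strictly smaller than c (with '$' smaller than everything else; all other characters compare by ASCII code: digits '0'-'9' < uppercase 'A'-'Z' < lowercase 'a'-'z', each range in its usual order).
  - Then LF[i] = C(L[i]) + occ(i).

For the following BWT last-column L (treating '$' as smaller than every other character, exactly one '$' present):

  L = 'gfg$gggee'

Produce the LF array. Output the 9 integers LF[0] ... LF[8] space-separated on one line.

Char counts: '$':1, 'e':2, 'f':1, 'g':5
C (first-col start): C('$')=0, C('e')=1, C('f')=3, C('g')=4
L[0]='g': occ=0, LF[0]=C('g')+0=4+0=4
L[1]='f': occ=0, LF[1]=C('f')+0=3+0=3
L[2]='g': occ=1, LF[2]=C('g')+1=4+1=5
L[3]='$': occ=0, LF[3]=C('$')+0=0+0=0
L[4]='g': occ=2, LF[4]=C('g')+2=4+2=6
L[5]='g': occ=3, LF[5]=C('g')+3=4+3=7
L[6]='g': occ=4, LF[6]=C('g')+4=4+4=8
L[7]='e': occ=0, LF[7]=C('e')+0=1+0=1
L[8]='e': occ=1, LF[8]=C('e')+1=1+1=2

Answer: 4 3 5 0 6 7 8 1 2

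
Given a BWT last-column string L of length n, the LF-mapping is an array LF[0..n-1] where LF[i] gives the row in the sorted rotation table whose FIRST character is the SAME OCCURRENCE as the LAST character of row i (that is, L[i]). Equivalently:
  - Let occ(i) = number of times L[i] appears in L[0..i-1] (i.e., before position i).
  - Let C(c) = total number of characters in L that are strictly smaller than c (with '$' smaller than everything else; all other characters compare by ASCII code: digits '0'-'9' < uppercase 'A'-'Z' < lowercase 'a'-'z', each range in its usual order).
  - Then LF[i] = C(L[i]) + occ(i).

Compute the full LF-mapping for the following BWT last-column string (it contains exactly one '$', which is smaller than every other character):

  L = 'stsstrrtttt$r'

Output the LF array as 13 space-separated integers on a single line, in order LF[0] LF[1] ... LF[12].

Char counts: '$':1, 'r':3, 's':3, 't':6
C (first-col start): C('$')=0, C('r')=1, C('s')=4, C('t')=7
L[0]='s': occ=0, LF[0]=C('s')+0=4+0=4
L[1]='t': occ=0, LF[1]=C('t')+0=7+0=7
L[2]='s': occ=1, LF[2]=C('s')+1=4+1=5
L[3]='s': occ=2, LF[3]=C('s')+2=4+2=6
L[4]='t': occ=1, LF[4]=C('t')+1=7+1=8
L[5]='r': occ=0, LF[5]=C('r')+0=1+0=1
L[6]='r': occ=1, LF[6]=C('r')+1=1+1=2
L[7]='t': occ=2, LF[7]=C('t')+2=7+2=9
L[8]='t': occ=3, LF[8]=C('t')+3=7+3=10
L[9]='t': occ=4, LF[9]=C('t')+4=7+4=11
L[10]='t': occ=5, LF[10]=C('t')+5=7+5=12
L[11]='$': occ=0, LF[11]=C('$')+0=0+0=0
L[12]='r': occ=2, LF[12]=C('r')+2=1+2=3

Answer: 4 7 5 6 8 1 2 9 10 11 12 0 3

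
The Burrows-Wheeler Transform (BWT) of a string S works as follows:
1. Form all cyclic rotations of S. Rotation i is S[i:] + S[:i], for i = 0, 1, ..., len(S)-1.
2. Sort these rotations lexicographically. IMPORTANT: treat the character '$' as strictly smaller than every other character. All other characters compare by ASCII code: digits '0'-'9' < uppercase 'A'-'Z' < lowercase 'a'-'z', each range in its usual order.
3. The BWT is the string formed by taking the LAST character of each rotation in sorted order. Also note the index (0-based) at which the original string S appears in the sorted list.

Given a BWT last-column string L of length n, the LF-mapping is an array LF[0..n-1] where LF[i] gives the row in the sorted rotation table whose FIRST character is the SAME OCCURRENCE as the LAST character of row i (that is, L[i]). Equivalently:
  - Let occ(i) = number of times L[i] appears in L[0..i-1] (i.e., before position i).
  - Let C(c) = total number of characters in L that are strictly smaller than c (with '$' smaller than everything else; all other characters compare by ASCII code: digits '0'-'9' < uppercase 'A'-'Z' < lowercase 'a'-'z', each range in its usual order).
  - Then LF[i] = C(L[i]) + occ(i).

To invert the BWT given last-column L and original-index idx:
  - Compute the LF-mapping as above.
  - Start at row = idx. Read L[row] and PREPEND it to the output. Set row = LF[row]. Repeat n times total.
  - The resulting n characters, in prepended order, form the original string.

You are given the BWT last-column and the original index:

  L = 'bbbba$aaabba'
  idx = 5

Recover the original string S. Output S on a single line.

LF mapping: 6 7 8 9 1 0 2 3 4 10 11 5
Walk LF starting at row 5, prepending L[row]:
  step 1: row=5, L[5]='$', prepend. Next row=LF[5]=0
  step 2: row=0, L[0]='b', prepend. Next row=LF[0]=6
  step 3: row=6, L[6]='a', prepend. Next row=LF[6]=2
  step 4: row=2, L[2]='b', prepend. Next row=LF[2]=8
  step 5: row=8, L[8]='a', prepend. Next row=LF[8]=4
  step 6: row=4, L[4]='a', prepend. Next row=LF[4]=1
  step 7: row=1, L[1]='b', prepend. Next row=LF[1]=7
  step 8: row=7, L[7]='a', prepend. Next row=LF[7]=3
  step 9: row=3, L[3]='b', prepend. Next row=LF[3]=9
  step 10: row=9, L[9]='b', prepend. Next row=LF[9]=10
  step 11: row=10, L[10]='b', prepend. Next row=LF[10]=11
  step 12: row=11, L[11]='a', prepend. Next row=LF[11]=5
Reversed output: abbbabaabab$

Answer: abbbabaabab$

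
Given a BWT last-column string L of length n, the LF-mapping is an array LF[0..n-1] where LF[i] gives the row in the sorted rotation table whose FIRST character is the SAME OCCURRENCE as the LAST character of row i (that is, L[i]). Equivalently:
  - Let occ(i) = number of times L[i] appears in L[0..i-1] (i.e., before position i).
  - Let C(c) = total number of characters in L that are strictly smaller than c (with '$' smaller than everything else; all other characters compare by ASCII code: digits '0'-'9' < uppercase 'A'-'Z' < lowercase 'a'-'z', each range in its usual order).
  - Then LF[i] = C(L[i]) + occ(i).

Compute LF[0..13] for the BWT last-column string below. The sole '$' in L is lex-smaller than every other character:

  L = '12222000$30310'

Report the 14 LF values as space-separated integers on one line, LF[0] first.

Char counts: '$':1, '0':5, '1':2, '2':4, '3':2
C (first-col start): C('$')=0, C('0')=1, C('1')=6, C('2')=8, C('3')=12
L[0]='1': occ=0, LF[0]=C('1')+0=6+0=6
L[1]='2': occ=0, LF[1]=C('2')+0=8+0=8
L[2]='2': occ=1, LF[2]=C('2')+1=8+1=9
L[3]='2': occ=2, LF[3]=C('2')+2=8+2=10
L[4]='2': occ=3, LF[4]=C('2')+3=8+3=11
L[5]='0': occ=0, LF[5]=C('0')+0=1+0=1
L[6]='0': occ=1, LF[6]=C('0')+1=1+1=2
L[7]='0': occ=2, LF[7]=C('0')+2=1+2=3
L[8]='$': occ=0, LF[8]=C('$')+0=0+0=0
L[9]='3': occ=0, LF[9]=C('3')+0=12+0=12
L[10]='0': occ=3, LF[10]=C('0')+3=1+3=4
L[11]='3': occ=1, LF[11]=C('3')+1=12+1=13
L[12]='1': occ=1, LF[12]=C('1')+1=6+1=7
L[13]='0': occ=4, LF[13]=C('0')+4=1+4=5

Answer: 6 8 9 10 11 1 2 3 0 12 4 13 7 5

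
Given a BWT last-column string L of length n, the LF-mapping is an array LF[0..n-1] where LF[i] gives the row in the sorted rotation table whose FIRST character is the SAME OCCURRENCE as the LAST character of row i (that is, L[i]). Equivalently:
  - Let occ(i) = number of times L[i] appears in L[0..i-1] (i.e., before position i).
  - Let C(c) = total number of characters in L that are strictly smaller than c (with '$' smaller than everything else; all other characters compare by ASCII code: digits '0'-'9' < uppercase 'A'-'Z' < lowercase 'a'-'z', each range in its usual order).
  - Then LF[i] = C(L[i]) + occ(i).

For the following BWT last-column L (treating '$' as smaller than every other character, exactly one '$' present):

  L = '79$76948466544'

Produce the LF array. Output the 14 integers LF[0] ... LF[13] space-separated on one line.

Char counts: '$':1, '4':4, '5':1, '6':3, '7':2, '8':1, '9':2
C (first-col start): C('$')=0, C('4')=1, C('5')=5, C('6')=6, C('7')=9, C('8')=11, C('9')=12
L[0]='7': occ=0, LF[0]=C('7')+0=9+0=9
L[1]='9': occ=0, LF[1]=C('9')+0=12+0=12
L[2]='$': occ=0, LF[2]=C('$')+0=0+0=0
L[3]='7': occ=1, LF[3]=C('7')+1=9+1=10
L[4]='6': occ=0, LF[4]=C('6')+0=6+0=6
L[5]='9': occ=1, LF[5]=C('9')+1=12+1=13
L[6]='4': occ=0, LF[6]=C('4')+0=1+0=1
L[7]='8': occ=0, LF[7]=C('8')+0=11+0=11
L[8]='4': occ=1, LF[8]=C('4')+1=1+1=2
L[9]='6': occ=1, LF[9]=C('6')+1=6+1=7
L[10]='6': occ=2, LF[10]=C('6')+2=6+2=8
L[11]='5': occ=0, LF[11]=C('5')+0=5+0=5
L[12]='4': occ=2, LF[12]=C('4')+2=1+2=3
L[13]='4': occ=3, LF[13]=C('4')+3=1+3=4

Answer: 9 12 0 10 6 13 1 11 2 7 8 5 3 4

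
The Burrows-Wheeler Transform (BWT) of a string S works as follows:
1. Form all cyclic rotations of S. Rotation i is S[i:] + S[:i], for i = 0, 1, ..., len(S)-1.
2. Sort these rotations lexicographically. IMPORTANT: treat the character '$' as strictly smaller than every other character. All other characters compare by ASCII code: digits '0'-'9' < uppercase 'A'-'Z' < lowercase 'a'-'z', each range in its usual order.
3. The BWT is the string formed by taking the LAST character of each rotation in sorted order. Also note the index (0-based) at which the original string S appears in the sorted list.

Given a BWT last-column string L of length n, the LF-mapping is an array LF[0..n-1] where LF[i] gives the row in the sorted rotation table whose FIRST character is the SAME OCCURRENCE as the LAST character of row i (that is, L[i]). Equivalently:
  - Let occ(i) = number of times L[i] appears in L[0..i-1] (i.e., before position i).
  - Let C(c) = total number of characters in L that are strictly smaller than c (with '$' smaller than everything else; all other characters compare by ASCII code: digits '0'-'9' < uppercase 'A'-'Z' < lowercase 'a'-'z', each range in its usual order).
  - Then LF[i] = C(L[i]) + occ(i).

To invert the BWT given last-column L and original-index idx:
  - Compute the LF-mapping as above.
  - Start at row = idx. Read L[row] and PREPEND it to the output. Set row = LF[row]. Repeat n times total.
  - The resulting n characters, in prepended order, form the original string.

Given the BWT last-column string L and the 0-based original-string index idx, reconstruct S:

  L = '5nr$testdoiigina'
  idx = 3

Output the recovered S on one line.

Answer: disintegration5$

Derivation:
LF mapping: 1 9 12 0 14 4 13 15 3 11 6 7 5 8 10 2
Walk LF starting at row 3, prepending L[row]:
  step 1: row=3, L[3]='$', prepend. Next row=LF[3]=0
  step 2: row=0, L[0]='5', prepend. Next row=LF[0]=1
  step 3: row=1, L[1]='n', prepend. Next row=LF[1]=9
  step 4: row=9, L[9]='o', prepend. Next row=LF[9]=11
  step 5: row=11, L[11]='i', prepend. Next row=LF[11]=7
  step 6: row=7, L[7]='t', prepend. Next row=LF[7]=15
  step 7: row=15, L[15]='a', prepend. Next row=LF[15]=2
  step 8: row=2, L[2]='r', prepend. Next row=LF[2]=12
  step 9: row=12, L[12]='g', prepend. Next row=LF[12]=5
  step 10: row=5, L[5]='e', prepend. Next row=LF[5]=4
  step 11: row=4, L[4]='t', prepend. Next row=LF[4]=14
  step 12: row=14, L[14]='n', prepend. Next row=LF[14]=10
  step 13: row=10, L[10]='i', prepend. Next row=LF[10]=6
  step 14: row=6, L[6]='s', prepend. Next row=LF[6]=13
  step 15: row=13, L[13]='i', prepend. Next row=LF[13]=8
  step 16: row=8, L[8]='d', prepend. Next row=LF[8]=3
Reversed output: disintegration5$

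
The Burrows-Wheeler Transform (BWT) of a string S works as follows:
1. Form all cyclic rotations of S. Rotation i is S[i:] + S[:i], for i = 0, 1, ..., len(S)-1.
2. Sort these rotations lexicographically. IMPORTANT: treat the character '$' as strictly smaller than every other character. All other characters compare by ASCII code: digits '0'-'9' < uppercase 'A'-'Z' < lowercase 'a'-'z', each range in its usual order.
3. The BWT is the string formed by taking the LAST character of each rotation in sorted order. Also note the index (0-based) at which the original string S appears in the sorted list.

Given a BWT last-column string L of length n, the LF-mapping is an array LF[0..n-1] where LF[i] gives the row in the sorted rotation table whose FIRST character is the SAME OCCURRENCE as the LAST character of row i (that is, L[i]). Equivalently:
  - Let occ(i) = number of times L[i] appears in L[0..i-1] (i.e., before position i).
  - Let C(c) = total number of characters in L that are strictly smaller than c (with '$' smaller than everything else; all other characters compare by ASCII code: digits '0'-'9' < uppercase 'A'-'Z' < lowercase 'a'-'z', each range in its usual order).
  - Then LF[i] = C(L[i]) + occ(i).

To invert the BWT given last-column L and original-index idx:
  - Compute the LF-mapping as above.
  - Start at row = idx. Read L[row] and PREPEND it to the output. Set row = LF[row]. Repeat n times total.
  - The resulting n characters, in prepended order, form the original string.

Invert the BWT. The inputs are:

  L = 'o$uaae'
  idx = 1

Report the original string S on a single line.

Answer: aeuao$

Derivation:
LF mapping: 4 0 5 1 2 3
Walk LF starting at row 1, prepending L[row]:
  step 1: row=1, L[1]='$', prepend. Next row=LF[1]=0
  step 2: row=0, L[0]='o', prepend. Next row=LF[0]=4
  step 3: row=4, L[4]='a', prepend. Next row=LF[4]=2
  step 4: row=2, L[2]='u', prepend. Next row=LF[2]=5
  step 5: row=5, L[5]='e', prepend. Next row=LF[5]=3
  step 6: row=3, L[3]='a', prepend. Next row=LF[3]=1
Reversed output: aeuao$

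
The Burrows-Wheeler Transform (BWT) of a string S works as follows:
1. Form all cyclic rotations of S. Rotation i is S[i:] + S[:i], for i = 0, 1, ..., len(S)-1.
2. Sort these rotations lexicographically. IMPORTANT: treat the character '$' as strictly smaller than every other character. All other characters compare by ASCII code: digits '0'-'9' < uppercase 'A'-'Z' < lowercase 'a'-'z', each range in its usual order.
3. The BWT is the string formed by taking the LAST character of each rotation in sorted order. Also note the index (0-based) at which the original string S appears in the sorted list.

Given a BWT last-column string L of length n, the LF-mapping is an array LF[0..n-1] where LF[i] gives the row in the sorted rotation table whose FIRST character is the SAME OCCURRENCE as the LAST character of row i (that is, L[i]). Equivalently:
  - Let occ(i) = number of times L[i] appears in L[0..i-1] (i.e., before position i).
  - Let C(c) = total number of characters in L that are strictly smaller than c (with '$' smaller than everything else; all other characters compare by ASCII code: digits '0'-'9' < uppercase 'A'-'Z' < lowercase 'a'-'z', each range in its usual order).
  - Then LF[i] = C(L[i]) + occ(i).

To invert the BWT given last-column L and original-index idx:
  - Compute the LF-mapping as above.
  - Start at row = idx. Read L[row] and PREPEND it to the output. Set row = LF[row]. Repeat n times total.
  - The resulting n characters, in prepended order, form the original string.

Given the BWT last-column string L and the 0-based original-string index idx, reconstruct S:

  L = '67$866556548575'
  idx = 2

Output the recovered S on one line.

Answer: 55874665657856$

Derivation:
LF mapping: 7 11 0 13 8 9 2 3 10 4 1 14 5 12 6
Walk LF starting at row 2, prepending L[row]:
  step 1: row=2, L[2]='$', prepend. Next row=LF[2]=0
  step 2: row=0, L[0]='6', prepend. Next row=LF[0]=7
  step 3: row=7, L[7]='5', prepend. Next row=LF[7]=3
  step 4: row=3, L[3]='8', prepend. Next row=LF[3]=13
  step 5: row=13, L[13]='7', prepend. Next row=LF[13]=12
  step 6: row=12, L[12]='5', prepend. Next row=LF[12]=5
  step 7: row=5, L[5]='6', prepend. Next row=LF[5]=9
  step 8: row=9, L[9]='5', prepend. Next row=LF[9]=4
  step 9: row=4, L[4]='6', prepend. Next row=LF[4]=8
  step 10: row=8, L[8]='6', prepend. Next row=LF[8]=10
  step 11: row=10, L[10]='4', prepend. Next row=LF[10]=1
  step 12: row=1, L[1]='7', prepend. Next row=LF[1]=11
  step 13: row=11, L[11]='8', prepend. Next row=LF[11]=14
  step 14: row=14, L[14]='5', prepend. Next row=LF[14]=6
  step 15: row=6, L[6]='5', prepend. Next row=LF[6]=2
Reversed output: 55874665657856$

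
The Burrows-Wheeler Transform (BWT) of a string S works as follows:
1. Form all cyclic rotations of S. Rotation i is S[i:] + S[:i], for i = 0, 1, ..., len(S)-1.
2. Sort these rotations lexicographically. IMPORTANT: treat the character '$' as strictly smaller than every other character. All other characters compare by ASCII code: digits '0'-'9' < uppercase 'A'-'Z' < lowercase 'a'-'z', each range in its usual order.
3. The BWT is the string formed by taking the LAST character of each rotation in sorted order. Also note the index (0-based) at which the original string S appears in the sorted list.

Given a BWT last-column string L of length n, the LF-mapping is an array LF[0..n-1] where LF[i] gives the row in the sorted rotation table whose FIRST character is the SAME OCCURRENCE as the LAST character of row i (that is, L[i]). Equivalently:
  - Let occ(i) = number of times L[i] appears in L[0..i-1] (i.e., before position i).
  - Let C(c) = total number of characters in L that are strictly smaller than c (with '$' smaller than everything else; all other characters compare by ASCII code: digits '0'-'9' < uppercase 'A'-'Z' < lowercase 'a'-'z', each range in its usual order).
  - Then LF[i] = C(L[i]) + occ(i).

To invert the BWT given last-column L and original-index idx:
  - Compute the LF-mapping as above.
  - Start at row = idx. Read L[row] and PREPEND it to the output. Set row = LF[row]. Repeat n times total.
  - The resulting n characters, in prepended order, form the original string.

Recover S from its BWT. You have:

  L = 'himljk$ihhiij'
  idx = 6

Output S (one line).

Answer: ikiilhjmhjih$

Derivation:
LF mapping: 1 4 12 11 8 10 0 5 2 3 6 7 9
Walk LF starting at row 6, prepending L[row]:
  step 1: row=6, L[6]='$', prepend. Next row=LF[6]=0
  step 2: row=0, L[0]='h', prepend. Next row=LF[0]=1
  step 3: row=1, L[1]='i', prepend. Next row=LF[1]=4
  step 4: row=4, L[4]='j', prepend. Next row=LF[4]=8
  step 5: row=8, L[8]='h', prepend. Next row=LF[8]=2
  step 6: row=2, L[2]='m', prepend. Next row=LF[2]=12
  step 7: row=12, L[12]='j', prepend. Next row=LF[12]=9
  step 8: row=9, L[9]='h', prepend. Next row=LF[9]=3
  step 9: row=3, L[3]='l', prepend. Next row=LF[3]=11
  step 10: row=11, L[11]='i', prepend. Next row=LF[11]=7
  step 11: row=7, L[7]='i', prepend. Next row=LF[7]=5
  step 12: row=5, L[5]='k', prepend. Next row=LF[5]=10
  step 13: row=10, L[10]='i', prepend. Next row=LF[10]=6
Reversed output: ikiilhjmhjih$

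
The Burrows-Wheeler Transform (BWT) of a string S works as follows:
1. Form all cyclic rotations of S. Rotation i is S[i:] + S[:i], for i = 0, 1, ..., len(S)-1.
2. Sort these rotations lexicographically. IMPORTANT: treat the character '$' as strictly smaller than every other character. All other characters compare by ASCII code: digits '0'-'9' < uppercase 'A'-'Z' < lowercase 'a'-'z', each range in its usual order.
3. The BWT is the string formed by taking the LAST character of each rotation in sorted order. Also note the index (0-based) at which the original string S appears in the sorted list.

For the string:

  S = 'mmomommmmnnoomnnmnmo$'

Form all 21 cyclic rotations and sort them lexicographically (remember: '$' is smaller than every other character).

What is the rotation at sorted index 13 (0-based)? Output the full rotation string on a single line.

Answer: nnmnmo$mmomommmmnnoom

Derivation:
All 21 rotations (rotation i = S[i:]+S[:i]):
  rot[0] = mmomommmmnnoomnnmnmo$
  rot[1] = momommmmnnoomnnmnmo$m
  rot[2] = omommmmnnoomnnmnmo$mm
  rot[3] = mommmmnnoomnnmnmo$mmo
  rot[4] = ommmmnnoomnnmnmo$mmom
  rot[5] = mmmmnnoomnnmnmo$mmomo
  rot[6] = mmmnnoomnnmnmo$mmomom
  rot[7] = mmnnoomnnmnmo$mmomomm
  rot[8] = mnnoomnnmnmo$mmomommm
  rot[9] = nnoomnnmnmo$mmomommmm
  rot[10] = noomnnmnmo$mmomommmmn
  rot[11] = oomnnmnmo$mmomommmmnn
  rot[12] = omnnmnmo$mmomommmmnno
  rot[13] = mnnmnmo$mmomommmmnnoo
  rot[14] = nnmnmo$mmomommmmnnoom
  rot[15] = nmnmo$mmomommmmnnoomn
  rot[16] = mnmo$mmomommmmnnoomnn
  rot[17] = nmo$mmomommmmnnoomnnm
  rot[18] = mo$mmomommmmnnoomnnmn
  rot[19] = o$mmomommmmnnoomnnmnm
  rot[20] = $mmomommmmnnoomnnmnmo
Sorted (with $ < everything):
  sorted[0] = $mmomommmmnnoomnnmnmo
  sorted[1] = mmmmnnoomnnmnmo$mmomo
  sorted[2] = mmmnnoomnnmnmo$mmomom
  sorted[3] = mmnnoomnnmnmo$mmomomm
  sorted[4] = mmomommmmnnoomnnmnmo$
  sorted[5] = mnmo$mmomommmmnnoomnn
  sorted[6] = mnnmnmo$mmomommmmnnoo
  sorted[7] = mnnoomnnmnmo$mmomommm
  sorted[8] = mo$mmomommmmnnoomnnmn
  sorted[9] = mommmmnnoomnnmnmo$mmo
  sorted[10] = momommmmnnoomnnmnmo$m
  sorted[11] = nmnmo$mmomommmmnnoomn
  sorted[12] = nmo$mmomommmmnnoomnnm
  sorted[13] = nnmnmo$mmomommmmnnoom
  sorted[14] = nnoomnnmnmo$mmomommmm
  sorted[15] = noomnnmnmo$mmomommmmn
  sorted[16] = o$mmomommmmnnoomnnmnm
  sorted[17] = ommmmnnoomnnmnmo$mmom
  sorted[18] = omnnmnmo$mmomommmmnno
  sorted[19] = omommmmnnoomnnmnmo$mm
  sorted[20] = oomnnmnmo$mmomommmmnn
sorted[13] = nnmnmo$mmomommmmnnoom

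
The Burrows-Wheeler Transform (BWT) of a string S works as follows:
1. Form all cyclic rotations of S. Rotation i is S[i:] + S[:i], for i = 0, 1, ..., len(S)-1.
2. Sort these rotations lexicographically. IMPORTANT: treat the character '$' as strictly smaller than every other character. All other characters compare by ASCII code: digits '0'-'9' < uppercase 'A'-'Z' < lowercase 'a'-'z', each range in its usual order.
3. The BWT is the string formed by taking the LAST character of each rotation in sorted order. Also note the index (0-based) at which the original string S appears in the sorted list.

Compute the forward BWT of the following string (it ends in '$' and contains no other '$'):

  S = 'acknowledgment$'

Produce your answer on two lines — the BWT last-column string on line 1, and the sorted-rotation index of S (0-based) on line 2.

All 15 rotations (rotation i = S[i:]+S[:i]):
  rot[0] = acknowledgment$
  rot[1] = cknowledgment$a
  rot[2] = knowledgment$ac
  rot[3] = nowledgment$ack
  rot[4] = owledgment$ackn
  rot[5] = wledgment$ackno
  rot[6] = ledgment$acknow
  rot[7] = edgment$acknowl
  rot[8] = dgment$acknowle
  rot[9] = gment$acknowled
  rot[10] = ment$acknowledg
  rot[11] = ent$acknowledgm
  rot[12] = nt$acknowledgme
  rot[13] = t$acknowledgmen
  rot[14] = $acknowledgment
Sorted (with $ < everything):
  sorted[0] = $acknowledgment  (last char: 't')
  sorted[1] = acknowledgment$  (last char: '$')
  sorted[2] = cknowledgment$a  (last char: 'a')
  sorted[3] = dgment$acknowle  (last char: 'e')
  sorted[4] = edgment$acknowl  (last char: 'l')
  sorted[5] = ent$acknowledgm  (last char: 'm')
  sorted[6] = gment$acknowled  (last char: 'd')
  sorted[7] = knowledgment$ac  (last char: 'c')
  sorted[8] = ledgment$acknow  (last char: 'w')
  sorted[9] = ment$acknowledg  (last char: 'g')
  sorted[10] = nowledgment$ack  (last char: 'k')
  sorted[11] = nt$acknowledgme  (last char: 'e')
  sorted[12] = owledgment$ackn  (last char: 'n')
  sorted[13] = t$acknowledgmen  (last char: 'n')
  sorted[14] = wledgment$ackno  (last char: 'o')
Last column: t$aelmdcwgkenno
Original string S is at sorted index 1

Answer: t$aelmdcwgkenno
1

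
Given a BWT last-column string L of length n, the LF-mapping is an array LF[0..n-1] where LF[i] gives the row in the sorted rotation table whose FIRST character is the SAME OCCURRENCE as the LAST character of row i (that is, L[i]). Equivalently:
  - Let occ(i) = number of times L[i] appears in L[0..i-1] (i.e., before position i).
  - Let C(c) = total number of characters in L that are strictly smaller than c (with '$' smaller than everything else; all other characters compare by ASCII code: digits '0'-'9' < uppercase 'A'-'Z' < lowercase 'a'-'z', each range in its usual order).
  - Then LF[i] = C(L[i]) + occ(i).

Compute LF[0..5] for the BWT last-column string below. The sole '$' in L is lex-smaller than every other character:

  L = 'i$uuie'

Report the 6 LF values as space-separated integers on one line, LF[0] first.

Char counts: '$':1, 'e':1, 'i':2, 'u':2
C (first-col start): C('$')=0, C('e')=1, C('i')=2, C('u')=4
L[0]='i': occ=0, LF[0]=C('i')+0=2+0=2
L[1]='$': occ=0, LF[1]=C('$')+0=0+0=0
L[2]='u': occ=0, LF[2]=C('u')+0=4+0=4
L[3]='u': occ=1, LF[3]=C('u')+1=4+1=5
L[4]='i': occ=1, LF[4]=C('i')+1=2+1=3
L[5]='e': occ=0, LF[5]=C('e')+0=1+0=1

Answer: 2 0 4 5 3 1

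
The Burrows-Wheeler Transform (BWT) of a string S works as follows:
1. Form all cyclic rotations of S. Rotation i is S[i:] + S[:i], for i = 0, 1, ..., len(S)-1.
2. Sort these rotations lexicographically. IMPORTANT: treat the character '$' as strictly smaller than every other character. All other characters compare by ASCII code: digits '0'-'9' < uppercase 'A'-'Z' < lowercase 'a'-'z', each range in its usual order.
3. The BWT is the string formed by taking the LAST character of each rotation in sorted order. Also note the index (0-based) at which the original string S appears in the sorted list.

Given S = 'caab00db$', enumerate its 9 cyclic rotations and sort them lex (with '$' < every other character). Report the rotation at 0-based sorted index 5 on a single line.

All 9 rotations (rotation i = S[i:]+S[:i]):
  rot[0] = caab00db$
  rot[1] = aab00db$c
  rot[2] = ab00db$ca
  rot[3] = b00db$caa
  rot[4] = 00db$caab
  rot[5] = 0db$caab0
  rot[6] = db$caab00
  rot[7] = b$caab00d
  rot[8] = $caab00db
Sorted (with $ < everything):
  sorted[0] = $caab00db
  sorted[1] = 00db$caab
  sorted[2] = 0db$caab0
  sorted[3] = aab00db$c
  sorted[4] = ab00db$ca
  sorted[5] = b$caab00d
  sorted[6] = b00db$caa
  sorted[7] = caab00db$
  sorted[8] = db$caab00
sorted[5] = b$caab00d

Answer: b$caab00d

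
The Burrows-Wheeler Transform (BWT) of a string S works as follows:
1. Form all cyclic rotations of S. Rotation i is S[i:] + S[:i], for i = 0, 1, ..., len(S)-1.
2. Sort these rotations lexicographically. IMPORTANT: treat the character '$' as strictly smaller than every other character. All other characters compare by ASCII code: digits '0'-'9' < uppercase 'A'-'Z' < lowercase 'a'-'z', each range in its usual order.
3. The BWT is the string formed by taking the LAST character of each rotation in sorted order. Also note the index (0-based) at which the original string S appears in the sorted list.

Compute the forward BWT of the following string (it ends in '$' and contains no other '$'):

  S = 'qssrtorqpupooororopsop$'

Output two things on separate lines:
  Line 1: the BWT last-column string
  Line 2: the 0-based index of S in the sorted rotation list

All 23 rotations (rotation i = S[i:]+S[:i]):
  rot[0] = qssrtorqpupooororopsop$
  rot[1] = ssrtorqpupooororopsop$q
  rot[2] = srtorqpupooororopsop$qs
  rot[3] = rtorqpupooororopsop$qss
  rot[4] = torqpupooororopsop$qssr
  rot[5] = orqpupooororopsop$qssrt
  rot[6] = rqpupooororopsop$qssrto
  rot[7] = qpupooororopsop$qssrtor
  rot[8] = pupooororopsop$qssrtorq
  rot[9] = upooororopsop$qssrtorqp
  rot[10] = pooororopsop$qssrtorqpu
  rot[11] = ooororopsop$qssrtorqpup
  rot[12] = oororopsop$qssrtorqpupo
  rot[13] = ororopsop$qssrtorqpupoo
  rot[14] = roropsop$qssrtorqpupooo
  rot[15] = oropsop$qssrtorqpupooor
  rot[16] = ropsop$qssrtorqpupoooro
  rot[17] = opsop$qssrtorqpupoooror
  rot[18] = psop$qssrtorqpupooororo
  rot[19] = sop$qssrtorqpupooororop
  rot[20] = op$qssrtorqpupooororops
  rot[21] = p$qssrtorqpupooororopso
  rot[22] = $qssrtorqpupooororopsop
Sorted (with $ < everything):
  sorted[0] = $qssrtorqpupooororopsop  (last char: 'p')
  sorted[1] = ooororopsop$qssrtorqpup  (last char: 'p')
  sorted[2] = oororopsop$qssrtorqpupo  (last char: 'o')
  sorted[3] = op$qssrtorqpupooororops  (last char: 's')
  sorted[4] = opsop$qssrtorqpupoooror  (last char: 'r')
  sorted[5] = oropsop$qssrtorqpupooor  (last char: 'r')
  sorted[6] = ororopsop$qssrtorqpupoo  (last char: 'o')
  sorted[7] = orqpupooororopsop$qssrt  (last char: 't')
  sorted[8] = p$qssrtorqpupooororopso  (last char: 'o')
  sorted[9] = pooororopsop$qssrtorqpu  (last char: 'u')
  sorted[10] = psop$qssrtorqpupooororo  (last char: 'o')
  sorted[11] = pupooororopsop$qssrtorq  (last char: 'q')
  sorted[12] = qpupooororopsop$qssrtor  (last char: 'r')
  sorted[13] = qssrtorqpupooororopsop$  (last char: '$')
  sorted[14] = ropsop$qssrtorqpupoooro  (last char: 'o')
  sorted[15] = roropsop$qssrtorqpupooo  (last char: 'o')
  sorted[16] = rqpupooororopsop$qssrto  (last char: 'o')
  sorted[17] = rtorqpupooororopsop$qss  (last char: 's')
  sorted[18] = sop$qssrtorqpupooororop  (last char: 'p')
  sorted[19] = srtorqpupooororopsop$qs  (last char: 's')
  sorted[20] = ssrtorqpupooororopsop$q  (last char: 'q')
  sorted[21] = torqpupooororopsop$qssr  (last char: 'r')
  sorted[22] = upooororopsop$qssrtorqp  (last char: 'p')
Last column: pposrrotouoqr$ooospsqrp
Original string S is at sorted index 13

Answer: pposrrotouoqr$ooospsqrp
13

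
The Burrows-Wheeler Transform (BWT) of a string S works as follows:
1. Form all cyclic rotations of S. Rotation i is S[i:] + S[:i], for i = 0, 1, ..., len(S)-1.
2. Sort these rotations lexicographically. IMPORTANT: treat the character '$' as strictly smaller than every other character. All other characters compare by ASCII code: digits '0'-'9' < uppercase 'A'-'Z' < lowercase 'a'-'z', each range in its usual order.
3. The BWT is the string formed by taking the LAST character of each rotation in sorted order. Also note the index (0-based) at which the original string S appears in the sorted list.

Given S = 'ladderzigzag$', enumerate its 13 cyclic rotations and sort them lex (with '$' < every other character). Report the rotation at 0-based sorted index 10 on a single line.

Answer: rzigzag$ladde

Derivation:
All 13 rotations (rotation i = S[i:]+S[:i]):
  rot[0] = ladderzigzag$
  rot[1] = adderzigzag$l
  rot[2] = dderzigzag$la
  rot[3] = derzigzag$lad
  rot[4] = erzigzag$ladd
  rot[5] = rzigzag$ladde
  rot[6] = zigzag$ladder
  rot[7] = igzag$ladderz
  rot[8] = gzag$ladderzi
  rot[9] = zag$ladderzig
  rot[10] = ag$ladderzigz
  rot[11] = g$ladderzigza
  rot[12] = $ladderzigzag
Sorted (with $ < everything):
  sorted[0] = $ladderzigzag
  sorted[1] = adderzigzag$l
  sorted[2] = ag$ladderzigz
  sorted[3] = dderzigzag$la
  sorted[4] = derzigzag$lad
  sorted[5] = erzigzag$ladd
  sorted[6] = g$ladderzigza
  sorted[7] = gzag$ladderzi
  sorted[8] = igzag$ladderz
  sorted[9] = ladderzigzag$
  sorted[10] = rzigzag$ladde
  sorted[11] = zag$ladderzig
  sorted[12] = zigzag$ladder
sorted[10] = rzigzag$ladde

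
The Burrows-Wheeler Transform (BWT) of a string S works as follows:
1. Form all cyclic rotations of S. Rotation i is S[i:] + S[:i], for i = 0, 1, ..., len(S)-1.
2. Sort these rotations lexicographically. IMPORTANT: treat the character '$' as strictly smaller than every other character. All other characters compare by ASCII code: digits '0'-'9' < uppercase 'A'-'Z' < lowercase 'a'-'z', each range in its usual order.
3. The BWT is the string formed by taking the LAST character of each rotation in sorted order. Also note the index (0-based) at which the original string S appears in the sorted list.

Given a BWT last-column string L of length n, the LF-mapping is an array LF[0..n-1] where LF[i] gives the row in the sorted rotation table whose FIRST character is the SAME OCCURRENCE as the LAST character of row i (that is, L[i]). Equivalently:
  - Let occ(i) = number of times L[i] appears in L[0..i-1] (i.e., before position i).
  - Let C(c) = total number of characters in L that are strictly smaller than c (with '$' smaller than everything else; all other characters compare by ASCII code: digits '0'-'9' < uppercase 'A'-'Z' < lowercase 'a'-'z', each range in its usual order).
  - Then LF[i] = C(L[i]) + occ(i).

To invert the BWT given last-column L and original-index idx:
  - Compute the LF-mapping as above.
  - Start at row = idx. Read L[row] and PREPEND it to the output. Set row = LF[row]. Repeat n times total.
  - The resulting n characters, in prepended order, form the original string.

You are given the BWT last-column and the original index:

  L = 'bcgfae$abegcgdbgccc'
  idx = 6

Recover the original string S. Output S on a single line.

LF mapping: 3 6 15 14 1 12 0 2 4 13 16 7 17 11 5 18 8 9 10
Walk LF starting at row 6, prepending L[row]:
  step 1: row=6, L[6]='$', prepend. Next row=LF[6]=0
  step 2: row=0, L[0]='b', prepend. Next row=LF[0]=3
  step 3: row=3, L[3]='f', prepend. Next row=LF[3]=14
  step 4: row=14, L[14]='b', prepend. Next row=LF[14]=5
  step 5: row=5, L[5]='e', prepend. Next row=LF[5]=12
  step 6: row=12, L[12]='g', prepend. Next row=LF[12]=17
  step 7: row=17, L[17]='c', prepend. Next row=LF[17]=9
  step 8: row=9, L[9]='e', prepend. Next row=LF[9]=13
  step 9: row=13, L[13]='d', prepend. Next row=LF[13]=11
  step 10: row=11, L[11]='c', prepend. Next row=LF[11]=7
  step 11: row=7, L[7]='a', prepend. Next row=LF[7]=2
  step 12: row=2, L[2]='g', prepend. Next row=LF[2]=15
  step 13: row=15, L[15]='g', prepend. Next row=LF[15]=18
  step 14: row=18, L[18]='c', prepend. Next row=LF[18]=10
  step 15: row=10, L[10]='g', prepend. Next row=LF[10]=16
  step 16: row=16, L[16]='c', prepend. Next row=LF[16]=8
  step 17: row=8, L[8]='b', prepend. Next row=LF[8]=4
  step 18: row=4, L[4]='a', prepend. Next row=LF[4]=1
  step 19: row=1, L[1]='c', prepend. Next row=LF[1]=6
Reversed output: cabcgcggacdecgebfb$

Answer: cabcgcggacdecgebfb$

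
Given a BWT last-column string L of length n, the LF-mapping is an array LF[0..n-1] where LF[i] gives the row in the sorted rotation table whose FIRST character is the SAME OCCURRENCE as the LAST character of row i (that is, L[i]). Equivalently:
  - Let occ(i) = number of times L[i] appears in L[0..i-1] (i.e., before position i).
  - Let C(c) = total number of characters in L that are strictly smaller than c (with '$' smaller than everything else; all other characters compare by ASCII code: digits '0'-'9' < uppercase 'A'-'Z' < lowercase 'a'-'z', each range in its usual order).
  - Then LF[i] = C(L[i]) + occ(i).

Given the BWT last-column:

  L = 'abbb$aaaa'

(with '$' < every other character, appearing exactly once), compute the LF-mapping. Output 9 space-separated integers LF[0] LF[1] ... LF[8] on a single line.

Answer: 1 6 7 8 0 2 3 4 5

Derivation:
Char counts: '$':1, 'a':5, 'b':3
C (first-col start): C('$')=0, C('a')=1, C('b')=6
L[0]='a': occ=0, LF[0]=C('a')+0=1+0=1
L[1]='b': occ=0, LF[1]=C('b')+0=6+0=6
L[2]='b': occ=1, LF[2]=C('b')+1=6+1=7
L[3]='b': occ=2, LF[3]=C('b')+2=6+2=8
L[4]='$': occ=0, LF[4]=C('$')+0=0+0=0
L[5]='a': occ=1, LF[5]=C('a')+1=1+1=2
L[6]='a': occ=2, LF[6]=C('a')+2=1+2=3
L[7]='a': occ=3, LF[7]=C('a')+3=1+3=4
L[8]='a': occ=4, LF[8]=C('a')+4=1+4=5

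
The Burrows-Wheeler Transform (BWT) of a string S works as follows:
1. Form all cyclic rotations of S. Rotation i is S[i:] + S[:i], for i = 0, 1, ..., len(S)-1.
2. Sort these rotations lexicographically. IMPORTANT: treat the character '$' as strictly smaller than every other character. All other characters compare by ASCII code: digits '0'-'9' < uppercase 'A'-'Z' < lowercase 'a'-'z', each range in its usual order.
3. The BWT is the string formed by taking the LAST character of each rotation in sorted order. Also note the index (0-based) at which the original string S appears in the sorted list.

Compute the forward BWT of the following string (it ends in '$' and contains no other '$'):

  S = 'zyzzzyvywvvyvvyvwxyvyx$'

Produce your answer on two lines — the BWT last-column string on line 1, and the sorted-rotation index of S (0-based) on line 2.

All 23 rotations (rotation i = S[i:]+S[:i]):
  rot[0] = zyzzzyvywvvyvvyvwxyvyx$
  rot[1] = yzzzyvywvvyvvyvwxyvyx$z
  rot[2] = zzzyvywvvyvvyvwxyvyx$zy
  rot[3] = zzyvywvvyvvyvwxyvyx$zyz
  rot[4] = zyvywvvyvvyvwxyvyx$zyzz
  rot[5] = yvywvvyvvyvwxyvyx$zyzzz
  rot[6] = vywvvyvvyvwxyvyx$zyzzzy
  rot[7] = ywvvyvvyvwxyvyx$zyzzzyv
  rot[8] = wvvyvvyvwxyvyx$zyzzzyvy
  rot[9] = vvyvvyvwxyvyx$zyzzzyvyw
  rot[10] = vyvvyvwxyvyx$zyzzzyvywv
  rot[11] = yvvyvwxyvyx$zyzzzyvywvv
  rot[12] = vvyvwxyvyx$zyzzzyvywvvy
  rot[13] = vyvwxyvyx$zyzzzyvywvvyv
  rot[14] = yvwxyvyx$zyzzzyvywvvyvv
  rot[15] = vwxyvyx$zyzzzyvywvvyvvy
  rot[16] = wxyvyx$zyzzzyvywvvyvvyv
  rot[17] = xyvyx$zyzzzyvywvvyvvyvw
  rot[18] = yvyx$zyzzzyvywvvyvvyvwx
  rot[19] = vyx$zyzzzyvywvvyvvyvwxy
  rot[20] = yx$zyzzzyvywvvyvvyvwxyv
  rot[21] = x$zyzzzyvywvvyvvyvwxyvy
  rot[22] = $zyzzzyvywvvyvvyvwxyvyx
Sorted (with $ < everything):
  sorted[0] = $zyzzzyvywvvyvvyvwxyvyx  (last char: 'x')
  sorted[1] = vvyvvyvwxyvyx$zyzzzyvyw  (last char: 'w')
  sorted[2] = vvyvwxyvyx$zyzzzyvywvvy  (last char: 'y')
  sorted[3] = vwxyvyx$zyzzzyvywvvyvvy  (last char: 'y')
  sorted[4] = vyvvyvwxyvyx$zyzzzyvywv  (last char: 'v')
  sorted[5] = vyvwxyvyx$zyzzzyvywvvyv  (last char: 'v')
  sorted[6] = vywvvyvvyvwxyvyx$zyzzzy  (last char: 'y')
  sorted[7] = vyx$zyzzzyvywvvyvvyvwxy  (last char: 'y')
  sorted[8] = wvvyvvyvwxyvyx$zyzzzyvy  (last char: 'y')
  sorted[9] = wxyvyx$zyzzzyvywvvyvvyv  (last char: 'v')
  sorted[10] = x$zyzzzyvywvvyvvyvwxyvy  (last char: 'y')
  sorted[11] = xyvyx$zyzzzyvywvvyvvyvw  (last char: 'w')
  sorted[12] = yvvyvwxyvyx$zyzzzyvywvv  (last char: 'v')
  sorted[13] = yvwxyvyx$zyzzzyvywvvyvv  (last char: 'v')
  sorted[14] = yvywvvyvvyvwxyvyx$zyzzz  (last char: 'z')
  sorted[15] = yvyx$zyzzzyvywvvyvvyvwx  (last char: 'x')
  sorted[16] = ywvvyvvyvwxyvyx$zyzzzyv  (last char: 'v')
  sorted[17] = yx$zyzzzyvywvvyvvyvwxyv  (last char: 'v')
  sorted[18] = yzzzyvywvvyvvyvwxyvyx$z  (last char: 'z')
  sorted[19] = zyvywvvyvvyvwxyvyx$zyzz  (last char: 'z')
  sorted[20] = zyzzzyvywvvyvvyvwxyvyx$  (last char: '$')
  sorted[21] = zzyvywvvyvvyvwxyvyx$zyz  (last char: 'z')
  sorted[22] = zzzyvywvvyvvyvwxyvyx$zy  (last char: 'y')
Last column: xwyyvvyyyvywvvzxvvzz$zy
Original string S is at sorted index 20

Answer: xwyyvvyyyvywvvzxvvzz$zy
20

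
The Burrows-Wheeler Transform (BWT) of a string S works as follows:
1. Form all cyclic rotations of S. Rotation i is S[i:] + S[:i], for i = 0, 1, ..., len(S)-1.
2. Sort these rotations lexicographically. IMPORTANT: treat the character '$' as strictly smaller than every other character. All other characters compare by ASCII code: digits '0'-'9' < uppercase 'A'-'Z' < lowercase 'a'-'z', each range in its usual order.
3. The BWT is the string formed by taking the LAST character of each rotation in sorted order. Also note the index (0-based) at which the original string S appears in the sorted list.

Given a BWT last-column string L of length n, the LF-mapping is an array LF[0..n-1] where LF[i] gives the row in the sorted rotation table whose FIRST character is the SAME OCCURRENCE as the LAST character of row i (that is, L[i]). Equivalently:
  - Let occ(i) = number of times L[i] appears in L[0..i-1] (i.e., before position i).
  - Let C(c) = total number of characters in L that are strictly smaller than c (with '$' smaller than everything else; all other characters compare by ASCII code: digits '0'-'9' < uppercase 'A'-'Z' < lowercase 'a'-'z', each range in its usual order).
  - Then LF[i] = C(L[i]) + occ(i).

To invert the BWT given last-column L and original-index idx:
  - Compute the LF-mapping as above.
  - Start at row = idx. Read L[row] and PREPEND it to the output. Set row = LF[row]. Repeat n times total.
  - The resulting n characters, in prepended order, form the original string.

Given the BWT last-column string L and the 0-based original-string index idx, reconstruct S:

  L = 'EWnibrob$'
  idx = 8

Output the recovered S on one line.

Answer: ribbonWE$

Derivation:
LF mapping: 1 2 6 5 3 8 7 4 0
Walk LF starting at row 8, prepending L[row]:
  step 1: row=8, L[8]='$', prepend. Next row=LF[8]=0
  step 2: row=0, L[0]='E', prepend. Next row=LF[0]=1
  step 3: row=1, L[1]='W', prepend. Next row=LF[1]=2
  step 4: row=2, L[2]='n', prepend. Next row=LF[2]=6
  step 5: row=6, L[6]='o', prepend. Next row=LF[6]=7
  step 6: row=7, L[7]='b', prepend. Next row=LF[7]=4
  step 7: row=4, L[4]='b', prepend. Next row=LF[4]=3
  step 8: row=3, L[3]='i', prepend. Next row=LF[3]=5
  step 9: row=5, L[5]='r', prepend. Next row=LF[5]=8
Reversed output: ribbonWE$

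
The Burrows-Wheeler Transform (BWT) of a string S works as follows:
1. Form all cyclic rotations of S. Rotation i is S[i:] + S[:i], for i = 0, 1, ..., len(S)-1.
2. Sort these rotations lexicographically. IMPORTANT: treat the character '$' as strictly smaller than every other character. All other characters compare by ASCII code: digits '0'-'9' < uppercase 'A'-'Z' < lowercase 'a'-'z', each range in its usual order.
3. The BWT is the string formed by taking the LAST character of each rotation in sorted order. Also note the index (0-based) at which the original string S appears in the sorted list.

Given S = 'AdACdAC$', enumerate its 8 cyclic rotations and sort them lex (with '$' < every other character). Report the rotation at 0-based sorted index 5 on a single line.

Answer: CdAC$AdA

Derivation:
All 8 rotations (rotation i = S[i:]+S[:i]):
  rot[0] = AdACdAC$
  rot[1] = dACdAC$A
  rot[2] = ACdAC$Ad
  rot[3] = CdAC$AdA
  rot[4] = dAC$AdAC
  rot[5] = AC$AdACd
  rot[6] = C$AdACdA
  rot[7] = $AdACdAC
Sorted (with $ < everything):
  sorted[0] = $AdACdAC
  sorted[1] = AC$AdACd
  sorted[2] = ACdAC$Ad
  sorted[3] = AdACdAC$
  sorted[4] = C$AdACdA
  sorted[5] = CdAC$AdA
  sorted[6] = dAC$AdAC
  sorted[7] = dACdAC$A
sorted[5] = CdAC$AdA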